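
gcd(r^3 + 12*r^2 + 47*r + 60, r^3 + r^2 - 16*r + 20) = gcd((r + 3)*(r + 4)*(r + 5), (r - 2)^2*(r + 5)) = r + 5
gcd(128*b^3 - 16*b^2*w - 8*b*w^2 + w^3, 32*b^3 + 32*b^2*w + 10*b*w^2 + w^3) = 4*b + w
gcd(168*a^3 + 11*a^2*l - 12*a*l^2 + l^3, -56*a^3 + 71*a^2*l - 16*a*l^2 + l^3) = 56*a^2 - 15*a*l + l^2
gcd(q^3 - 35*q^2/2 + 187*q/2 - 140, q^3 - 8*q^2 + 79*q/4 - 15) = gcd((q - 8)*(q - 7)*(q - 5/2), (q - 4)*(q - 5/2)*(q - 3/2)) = q - 5/2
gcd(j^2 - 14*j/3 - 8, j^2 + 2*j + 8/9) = j + 4/3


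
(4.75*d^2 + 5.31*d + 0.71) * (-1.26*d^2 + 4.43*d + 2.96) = -5.985*d^4 + 14.3519*d^3 + 36.6887*d^2 + 18.8629*d + 2.1016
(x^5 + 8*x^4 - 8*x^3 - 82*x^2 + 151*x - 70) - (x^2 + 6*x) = x^5 + 8*x^4 - 8*x^3 - 83*x^2 + 145*x - 70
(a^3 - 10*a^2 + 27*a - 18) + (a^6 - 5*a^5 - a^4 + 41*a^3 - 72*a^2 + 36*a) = a^6 - 5*a^5 - a^4 + 42*a^3 - 82*a^2 + 63*a - 18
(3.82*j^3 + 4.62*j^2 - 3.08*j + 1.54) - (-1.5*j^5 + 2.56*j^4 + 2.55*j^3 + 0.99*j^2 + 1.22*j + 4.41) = 1.5*j^5 - 2.56*j^4 + 1.27*j^3 + 3.63*j^2 - 4.3*j - 2.87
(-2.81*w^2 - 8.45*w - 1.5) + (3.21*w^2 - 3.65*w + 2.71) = 0.4*w^2 - 12.1*w + 1.21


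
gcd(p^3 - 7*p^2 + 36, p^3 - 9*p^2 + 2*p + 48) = p^2 - p - 6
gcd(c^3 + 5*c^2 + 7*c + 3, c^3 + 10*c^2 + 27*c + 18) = c^2 + 4*c + 3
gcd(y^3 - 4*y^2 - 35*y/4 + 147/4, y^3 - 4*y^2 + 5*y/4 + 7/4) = y - 7/2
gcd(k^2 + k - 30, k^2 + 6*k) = k + 6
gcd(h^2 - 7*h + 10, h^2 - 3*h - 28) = 1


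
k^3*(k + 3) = k^4 + 3*k^3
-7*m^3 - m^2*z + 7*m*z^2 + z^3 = (-m + z)*(m + z)*(7*m + z)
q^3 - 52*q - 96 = (q - 8)*(q + 2)*(q + 6)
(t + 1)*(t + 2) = t^2 + 3*t + 2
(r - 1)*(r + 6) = r^2 + 5*r - 6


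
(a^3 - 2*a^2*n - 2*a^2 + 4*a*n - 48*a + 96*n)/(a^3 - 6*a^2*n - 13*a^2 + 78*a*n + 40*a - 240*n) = (a^2 - 2*a*n + 6*a - 12*n)/(a^2 - 6*a*n - 5*a + 30*n)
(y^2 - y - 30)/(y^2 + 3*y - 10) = (y - 6)/(y - 2)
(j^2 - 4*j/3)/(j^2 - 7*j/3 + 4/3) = j/(j - 1)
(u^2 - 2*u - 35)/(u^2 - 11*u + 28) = (u + 5)/(u - 4)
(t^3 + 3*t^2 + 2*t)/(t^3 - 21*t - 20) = t*(t + 2)/(t^2 - t - 20)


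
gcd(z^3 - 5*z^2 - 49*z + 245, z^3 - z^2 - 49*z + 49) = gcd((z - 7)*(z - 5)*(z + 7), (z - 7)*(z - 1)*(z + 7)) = z^2 - 49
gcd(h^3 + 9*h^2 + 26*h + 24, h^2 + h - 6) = h + 3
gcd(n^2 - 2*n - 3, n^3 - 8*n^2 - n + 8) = n + 1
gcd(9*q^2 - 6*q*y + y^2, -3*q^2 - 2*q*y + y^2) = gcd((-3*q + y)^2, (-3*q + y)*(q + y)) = -3*q + y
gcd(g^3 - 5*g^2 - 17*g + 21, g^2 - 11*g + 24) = 1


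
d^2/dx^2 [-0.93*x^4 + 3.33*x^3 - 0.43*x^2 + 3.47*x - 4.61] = -11.16*x^2 + 19.98*x - 0.86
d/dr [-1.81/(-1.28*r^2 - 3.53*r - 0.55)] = (-4.6336*r - 6.3893)/(1.28*r^2 + 3.53*r + 0.55)^2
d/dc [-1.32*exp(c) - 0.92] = -1.32*exp(c)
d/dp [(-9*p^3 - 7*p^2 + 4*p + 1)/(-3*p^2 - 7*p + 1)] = (27*p^4 + 126*p^3 + 34*p^2 - 8*p + 11)/(9*p^4 + 42*p^3 + 43*p^2 - 14*p + 1)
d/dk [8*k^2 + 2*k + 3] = 16*k + 2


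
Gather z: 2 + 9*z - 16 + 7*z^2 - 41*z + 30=7*z^2 - 32*z + 16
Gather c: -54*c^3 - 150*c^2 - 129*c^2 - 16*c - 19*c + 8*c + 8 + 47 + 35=-54*c^3 - 279*c^2 - 27*c + 90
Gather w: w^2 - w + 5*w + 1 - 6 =w^2 + 4*w - 5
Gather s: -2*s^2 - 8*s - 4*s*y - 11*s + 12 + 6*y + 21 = -2*s^2 + s*(-4*y - 19) + 6*y + 33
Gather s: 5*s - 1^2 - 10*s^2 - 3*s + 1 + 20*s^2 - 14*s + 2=10*s^2 - 12*s + 2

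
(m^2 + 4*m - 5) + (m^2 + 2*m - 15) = 2*m^2 + 6*m - 20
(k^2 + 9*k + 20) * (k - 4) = k^3 + 5*k^2 - 16*k - 80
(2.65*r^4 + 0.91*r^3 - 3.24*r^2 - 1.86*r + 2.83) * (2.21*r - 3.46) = 5.8565*r^5 - 7.1579*r^4 - 10.309*r^3 + 7.0998*r^2 + 12.6899*r - 9.7918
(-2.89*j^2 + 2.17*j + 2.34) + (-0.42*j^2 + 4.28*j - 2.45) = -3.31*j^2 + 6.45*j - 0.11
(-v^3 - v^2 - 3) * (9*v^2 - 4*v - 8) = -9*v^5 - 5*v^4 + 12*v^3 - 19*v^2 + 12*v + 24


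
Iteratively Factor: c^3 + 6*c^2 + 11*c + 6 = (c + 2)*(c^2 + 4*c + 3) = (c + 1)*(c + 2)*(c + 3)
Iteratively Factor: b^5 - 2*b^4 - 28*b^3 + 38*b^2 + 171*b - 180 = (b - 1)*(b^4 - b^3 - 29*b^2 + 9*b + 180) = (b - 3)*(b - 1)*(b^3 + 2*b^2 - 23*b - 60) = (b - 5)*(b - 3)*(b - 1)*(b^2 + 7*b + 12) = (b - 5)*(b - 3)*(b - 1)*(b + 4)*(b + 3)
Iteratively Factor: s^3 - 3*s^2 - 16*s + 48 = (s - 4)*(s^2 + s - 12) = (s - 4)*(s + 4)*(s - 3)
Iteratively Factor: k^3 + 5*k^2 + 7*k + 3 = (k + 3)*(k^2 + 2*k + 1) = (k + 1)*(k + 3)*(k + 1)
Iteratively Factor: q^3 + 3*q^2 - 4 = (q + 2)*(q^2 + q - 2) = (q - 1)*(q + 2)*(q + 2)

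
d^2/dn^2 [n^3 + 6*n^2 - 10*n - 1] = 6*n + 12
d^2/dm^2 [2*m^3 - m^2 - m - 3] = 12*m - 2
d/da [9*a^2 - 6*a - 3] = 18*a - 6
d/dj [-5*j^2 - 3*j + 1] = -10*j - 3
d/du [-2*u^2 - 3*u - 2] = -4*u - 3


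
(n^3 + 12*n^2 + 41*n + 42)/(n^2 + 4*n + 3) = (n^2 + 9*n + 14)/(n + 1)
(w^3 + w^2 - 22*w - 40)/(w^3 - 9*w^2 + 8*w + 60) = (w + 4)/(w - 6)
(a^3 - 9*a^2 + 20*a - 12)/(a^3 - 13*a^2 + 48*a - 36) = (a - 2)/(a - 6)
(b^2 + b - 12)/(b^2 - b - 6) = (b + 4)/(b + 2)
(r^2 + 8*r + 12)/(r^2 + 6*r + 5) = (r^2 + 8*r + 12)/(r^2 + 6*r + 5)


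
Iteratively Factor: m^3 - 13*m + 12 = (m + 4)*(m^2 - 4*m + 3) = (m - 1)*(m + 4)*(m - 3)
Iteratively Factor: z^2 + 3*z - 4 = (z - 1)*(z + 4)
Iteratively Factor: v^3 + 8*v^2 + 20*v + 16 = (v + 2)*(v^2 + 6*v + 8) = (v + 2)*(v + 4)*(v + 2)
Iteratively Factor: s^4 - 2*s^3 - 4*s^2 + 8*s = (s)*(s^3 - 2*s^2 - 4*s + 8) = s*(s + 2)*(s^2 - 4*s + 4) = s*(s - 2)*(s + 2)*(s - 2)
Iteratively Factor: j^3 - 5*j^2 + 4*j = (j - 1)*(j^2 - 4*j) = j*(j - 1)*(j - 4)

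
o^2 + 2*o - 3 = (o - 1)*(o + 3)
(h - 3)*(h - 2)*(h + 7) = h^3 + 2*h^2 - 29*h + 42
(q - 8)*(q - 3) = q^2 - 11*q + 24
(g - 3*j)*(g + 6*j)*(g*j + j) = g^3*j + 3*g^2*j^2 + g^2*j - 18*g*j^3 + 3*g*j^2 - 18*j^3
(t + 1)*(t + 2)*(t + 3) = t^3 + 6*t^2 + 11*t + 6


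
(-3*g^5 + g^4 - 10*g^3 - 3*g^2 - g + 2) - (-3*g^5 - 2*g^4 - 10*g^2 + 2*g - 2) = 3*g^4 - 10*g^3 + 7*g^2 - 3*g + 4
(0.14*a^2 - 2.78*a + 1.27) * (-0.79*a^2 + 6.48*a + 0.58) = -0.1106*a^4 + 3.1034*a^3 - 18.9365*a^2 + 6.6172*a + 0.7366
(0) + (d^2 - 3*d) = d^2 - 3*d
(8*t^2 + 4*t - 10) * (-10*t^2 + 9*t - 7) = -80*t^4 + 32*t^3 + 80*t^2 - 118*t + 70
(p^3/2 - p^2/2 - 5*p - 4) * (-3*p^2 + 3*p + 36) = -3*p^5/2 + 3*p^4 + 63*p^3/2 - 21*p^2 - 192*p - 144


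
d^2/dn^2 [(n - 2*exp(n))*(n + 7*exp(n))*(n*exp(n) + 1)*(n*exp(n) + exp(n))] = (4*n^4*exp(n) + 45*n^3*exp(2*n) + 20*n^3*exp(n) + n^3 - 224*n^2*exp(3*n) + 135*n^2*exp(2*n) + 44*n^2*exp(n) + 7*n^2 - 448*n*exp(3*n) - 36*n*exp(2*n) + 66*n*exp(n) + 10*n - 140*exp(3*n) - 200*exp(2*n) + 30*exp(n) + 2)*exp(n)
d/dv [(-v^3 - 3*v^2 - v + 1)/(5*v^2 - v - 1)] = (-5*v^4 + 2*v^3 + 11*v^2 - 4*v + 2)/(25*v^4 - 10*v^3 - 9*v^2 + 2*v + 1)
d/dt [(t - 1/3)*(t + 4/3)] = 2*t + 1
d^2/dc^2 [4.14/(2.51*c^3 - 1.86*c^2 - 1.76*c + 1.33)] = ((15.4008 - 62.3484*c)*(2.51*c^3 - 1.86*c^2 - 1.76*c + 1.33) + 4.14*(-15.06*c^2 + 7.44*c + 3.52)*(-7.53*c^2 + 3.72*c + 1.76))/(2.51*c^3 - 1.86*c^2 - 1.76*c + 1.33)^3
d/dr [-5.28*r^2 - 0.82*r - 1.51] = -10.56*r - 0.82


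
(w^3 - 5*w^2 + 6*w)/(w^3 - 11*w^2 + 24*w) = (w - 2)/(w - 8)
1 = 1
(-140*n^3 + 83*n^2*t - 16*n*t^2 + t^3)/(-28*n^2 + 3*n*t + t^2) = (35*n^2 - 12*n*t + t^2)/(7*n + t)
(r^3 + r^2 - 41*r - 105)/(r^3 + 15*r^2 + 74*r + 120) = (r^2 - 4*r - 21)/(r^2 + 10*r + 24)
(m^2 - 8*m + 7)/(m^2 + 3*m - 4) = (m - 7)/(m + 4)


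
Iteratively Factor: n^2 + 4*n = (n + 4)*(n)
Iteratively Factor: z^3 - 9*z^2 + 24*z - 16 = (z - 1)*(z^2 - 8*z + 16) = (z - 4)*(z - 1)*(z - 4)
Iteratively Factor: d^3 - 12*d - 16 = (d + 2)*(d^2 - 2*d - 8) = (d - 4)*(d + 2)*(d + 2)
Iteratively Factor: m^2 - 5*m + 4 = (m - 1)*(m - 4)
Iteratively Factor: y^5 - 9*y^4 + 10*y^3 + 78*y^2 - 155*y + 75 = (y + 3)*(y^4 - 12*y^3 + 46*y^2 - 60*y + 25) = (y - 5)*(y + 3)*(y^3 - 7*y^2 + 11*y - 5) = (y - 5)^2*(y + 3)*(y^2 - 2*y + 1) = (y - 5)^2*(y - 1)*(y + 3)*(y - 1)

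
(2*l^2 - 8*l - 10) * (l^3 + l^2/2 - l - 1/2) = 2*l^5 - 7*l^4 - 16*l^3 + 2*l^2 + 14*l + 5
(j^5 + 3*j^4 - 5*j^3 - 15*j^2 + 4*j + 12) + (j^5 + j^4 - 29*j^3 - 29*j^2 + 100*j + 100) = 2*j^5 + 4*j^4 - 34*j^3 - 44*j^2 + 104*j + 112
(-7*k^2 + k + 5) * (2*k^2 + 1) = -14*k^4 + 2*k^3 + 3*k^2 + k + 5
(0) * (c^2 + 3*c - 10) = 0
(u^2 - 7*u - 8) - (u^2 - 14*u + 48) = 7*u - 56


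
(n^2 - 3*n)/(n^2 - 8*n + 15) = n/(n - 5)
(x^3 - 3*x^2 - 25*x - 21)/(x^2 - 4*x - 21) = x + 1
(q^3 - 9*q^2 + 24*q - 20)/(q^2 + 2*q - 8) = (q^2 - 7*q + 10)/(q + 4)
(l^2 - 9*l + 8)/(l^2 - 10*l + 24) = (l^2 - 9*l + 8)/(l^2 - 10*l + 24)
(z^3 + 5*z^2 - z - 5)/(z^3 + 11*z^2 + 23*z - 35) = (z + 1)/(z + 7)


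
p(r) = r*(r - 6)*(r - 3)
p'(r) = r*(r - 6) + r*(r - 3) + (r - 6)*(r - 3)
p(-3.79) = -251.94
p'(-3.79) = 129.31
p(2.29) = 6.03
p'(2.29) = -7.49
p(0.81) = 9.21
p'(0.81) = 5.39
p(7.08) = 31.20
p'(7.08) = 40.94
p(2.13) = 7.17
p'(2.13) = -6.73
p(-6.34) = -730.72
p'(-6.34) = 252.71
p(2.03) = 7.82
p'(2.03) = -6.18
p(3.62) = -5.34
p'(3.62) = -7.85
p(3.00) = 0.00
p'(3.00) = -9.00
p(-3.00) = -162.00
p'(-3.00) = 99.00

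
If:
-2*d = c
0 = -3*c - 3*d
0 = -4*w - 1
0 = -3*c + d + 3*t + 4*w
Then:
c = 0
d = 0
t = 1/3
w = -1/4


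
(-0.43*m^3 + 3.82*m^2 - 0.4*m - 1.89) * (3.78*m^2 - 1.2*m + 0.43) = -1.6254*m^5 + 14.9556*m^4 - 6.2809*m^3 - 5.0216*m^2 + 2.096*m - 0.8127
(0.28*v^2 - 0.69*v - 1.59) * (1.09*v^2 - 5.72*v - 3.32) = 0.3052*v^4 - 2.3537*v^3 + 1.2841*v^2 + 11.3856*v + 5.2788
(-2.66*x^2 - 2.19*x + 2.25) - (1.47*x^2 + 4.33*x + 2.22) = -4.13*x^2 - 6.52*x + 0.0299999999999998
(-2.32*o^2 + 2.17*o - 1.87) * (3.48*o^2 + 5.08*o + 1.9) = -8.0736*o^4 - 4.234*o^3 + 0.108000000000001*o^2 - 5.3766*o - 3.553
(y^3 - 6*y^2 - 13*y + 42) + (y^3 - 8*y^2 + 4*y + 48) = 2*y^3 - 14*y^2 - 9*y + 90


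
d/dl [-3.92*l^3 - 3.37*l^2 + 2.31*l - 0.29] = -11.76*l^2 - 6.74*l + 2.31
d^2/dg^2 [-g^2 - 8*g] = -2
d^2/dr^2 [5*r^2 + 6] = 10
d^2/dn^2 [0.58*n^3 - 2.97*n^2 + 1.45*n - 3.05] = 3.48*n - 5.94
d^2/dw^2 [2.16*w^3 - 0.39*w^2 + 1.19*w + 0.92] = 12.96*w - 0.78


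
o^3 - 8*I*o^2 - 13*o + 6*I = (o - 6*I)*(o - I)^2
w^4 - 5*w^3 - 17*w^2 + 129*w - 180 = (w - 4)*(w - 3)^2*(w + 5)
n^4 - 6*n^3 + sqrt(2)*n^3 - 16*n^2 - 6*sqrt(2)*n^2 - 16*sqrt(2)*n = n*(n - 8)*(n + 2)*(n + sqrt(2))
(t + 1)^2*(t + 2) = t^3 + 4*t^2 + 5*t + 2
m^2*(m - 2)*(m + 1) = m^4 - m^3 - 2*m^2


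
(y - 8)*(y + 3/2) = y^2 - 13*y/2 - 12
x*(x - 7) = x^2 - 7*x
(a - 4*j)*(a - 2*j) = a^2 - 6*a*j + 8*j^2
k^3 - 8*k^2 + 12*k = k*(k - 6)*(k - 2)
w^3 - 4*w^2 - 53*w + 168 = (w - 8)*(w - 3)*(w + 7)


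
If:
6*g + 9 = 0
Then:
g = -3/2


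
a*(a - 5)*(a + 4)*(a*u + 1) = a^4*u - a^3*u + a^3 - 20*a^2*u - a^2 - 20*a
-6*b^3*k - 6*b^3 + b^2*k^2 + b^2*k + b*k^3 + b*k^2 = (-2*b + k)*(3*b + k)*(b*k + b)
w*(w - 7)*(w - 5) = w^3 - 12*w^2 + 35*w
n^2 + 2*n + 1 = (n + 1)^2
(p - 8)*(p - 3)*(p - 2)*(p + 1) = p^4 - 12*p^3 + 33*p^2 - 2*p - 48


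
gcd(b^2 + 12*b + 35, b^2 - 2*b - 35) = b + 5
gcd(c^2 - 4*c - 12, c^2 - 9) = 1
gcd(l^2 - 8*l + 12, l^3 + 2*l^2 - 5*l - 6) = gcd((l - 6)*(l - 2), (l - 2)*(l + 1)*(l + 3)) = l - 2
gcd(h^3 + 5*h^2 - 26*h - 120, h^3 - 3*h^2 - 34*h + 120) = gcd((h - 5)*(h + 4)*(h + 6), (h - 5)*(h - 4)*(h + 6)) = h^2 + h - 30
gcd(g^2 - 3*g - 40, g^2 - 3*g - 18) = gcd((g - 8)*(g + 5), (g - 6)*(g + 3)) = 1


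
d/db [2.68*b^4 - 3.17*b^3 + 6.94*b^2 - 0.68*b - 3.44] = 10.72*b^3 - 9.51*b^2 + 13.88*b - 0.68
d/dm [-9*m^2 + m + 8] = 1 - 18*m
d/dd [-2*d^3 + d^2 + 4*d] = -6*d^2 + 2*d + 4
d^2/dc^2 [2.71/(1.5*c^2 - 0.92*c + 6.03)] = (-12.195*c^2 + 7.4796*c + 2.71*(3.0*c - 0.92)*(6.0*c - 1.84) - 49.0239)/(1.5*c^2 - 0.92*c + 6.03)^3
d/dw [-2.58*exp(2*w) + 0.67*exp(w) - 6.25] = (0.67 - 5.16*exp(w))*exp(w)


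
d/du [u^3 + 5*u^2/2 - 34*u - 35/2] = 3*u^2 + 5*u - 34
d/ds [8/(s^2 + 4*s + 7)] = 16*(-s - 2)/(s^2 + 4*s + 7)^2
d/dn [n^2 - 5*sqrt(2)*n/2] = 2*n - 5*sqrt(2)/2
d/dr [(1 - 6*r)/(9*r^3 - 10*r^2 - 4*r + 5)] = (108*r^3 - 87*r^2 + 20*r - 26)/(81*r^6 - 180*r^5 + 28*r^4 + 170*r^3 - 84*r^2 - 40*r + 25)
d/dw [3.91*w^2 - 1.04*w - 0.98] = 7.82*w - 1.04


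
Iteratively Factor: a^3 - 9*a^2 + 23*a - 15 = (a - 5)*(a^2 - 4*a + 3) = (a - 5)*(a - 3)*(a - 1)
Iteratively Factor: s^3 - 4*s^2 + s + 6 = (s - 3)*(s^2 - s - 2) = (s - 3)*(s - 2)*(s + 1)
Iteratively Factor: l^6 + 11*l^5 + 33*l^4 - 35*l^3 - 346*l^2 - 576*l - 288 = (l + 4)*(l^5 + 7*l^4 + 5*l^3 - 55*l^2 - 126*l - 72) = (l + 3)*(l + 4)*(l^4 + 4*l^3 - 7*l^2 - 34*l - 24) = (l + 1)*(l + 3)*(l + 4)*(l^3 + 3*l^2 - 10*l - 24) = (l + 1)*(l + 3)*(l + 4)^2*(l^2 - l - 6) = (l + 1)*(l + 2)*(l + 3)*(l + 4)^2*(l - 3)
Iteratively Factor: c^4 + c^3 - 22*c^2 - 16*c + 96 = (c - 4)*(c^3 + 5*c^2 - 2*c - 24) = (c - 4)*(c - 2)*(c^2 + 7*c + 12) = (c - 4)*(c - 2)*(c + 4)*(c + 3)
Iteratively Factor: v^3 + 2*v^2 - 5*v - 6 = (v + 3)*(v^2 - v - 2) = (v - 2)*(v + 3)*(v + 1)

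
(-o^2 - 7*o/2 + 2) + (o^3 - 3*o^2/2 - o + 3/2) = o^3 - 5*o^2/2 - 9*o/2 + 7/2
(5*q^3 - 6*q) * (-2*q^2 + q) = -10*q^5 + 5*q^4 + 12*q^3 - 6*q^2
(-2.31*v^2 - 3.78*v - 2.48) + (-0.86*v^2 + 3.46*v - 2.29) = -3.17*v^2 - 0.32*v - 4.77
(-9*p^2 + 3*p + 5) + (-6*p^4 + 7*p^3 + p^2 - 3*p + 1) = -6*p^4 + 7*p^3 - 8*p^2 + 6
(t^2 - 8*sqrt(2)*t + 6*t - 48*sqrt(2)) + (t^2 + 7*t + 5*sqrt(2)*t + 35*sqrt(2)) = 2*t^2 - 3*sqrt(2)*t + 13*t - 13*sqrt(2)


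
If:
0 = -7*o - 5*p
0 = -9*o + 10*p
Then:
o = 0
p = 0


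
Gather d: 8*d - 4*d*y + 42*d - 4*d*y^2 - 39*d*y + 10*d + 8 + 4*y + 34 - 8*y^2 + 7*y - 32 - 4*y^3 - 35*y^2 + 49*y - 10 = d*(-4*y^2 - 43*y + 60) - 4*y^3 - 43*y^2 + 60*y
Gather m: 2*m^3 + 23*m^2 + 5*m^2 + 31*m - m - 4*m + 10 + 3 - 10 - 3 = 2*m^3 + 28*m^2 + 26*m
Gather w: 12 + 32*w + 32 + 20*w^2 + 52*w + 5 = 20*w^2 + 84*w + 49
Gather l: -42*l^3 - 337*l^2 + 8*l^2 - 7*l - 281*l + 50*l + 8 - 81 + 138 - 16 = -42*l^3 - 329*l^2 - 238*l + 49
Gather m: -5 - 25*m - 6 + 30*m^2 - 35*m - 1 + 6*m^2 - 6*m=36*m^2 - 66*m - 12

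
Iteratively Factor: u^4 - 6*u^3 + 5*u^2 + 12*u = (u + 1)*(u^3 - 7*u^2 + 12*u) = (u - 3)*(u + 1)*(u^2 - 4*u) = (u - 4)*(u - 3)*(u + 1)*(u)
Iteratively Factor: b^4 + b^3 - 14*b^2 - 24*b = (b + 3)*(b^3 - 2*b^2 - 8*b) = b*(b + 3)*(b^2 - 2*b - 8) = b*(b + 2)*(b + 3)*(b - 4)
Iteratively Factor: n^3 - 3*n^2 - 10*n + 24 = (n - 4)*(n^2 + n - 6) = (n - 4)*(n + 3)*(n - 2)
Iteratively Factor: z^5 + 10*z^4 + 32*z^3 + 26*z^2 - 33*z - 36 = (z + 4)*(z^4 + 6*z^3 + 8*z^2 - 6*z - 9) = (z + 3)*(z + 4)*(z^3 + 3*z^2 - z - 3) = (z + 3)^2*(z + 4)*(z^2 - 1) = (z + 1)*(z + 3)^2*(z + 4)*(z - 1)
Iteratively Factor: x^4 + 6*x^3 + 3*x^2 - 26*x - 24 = (x - 2)*(x^3 + 8*x^2 + 19*x + 12) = (x - 2)*(x + 3)*(x^2 + 5*x + 4) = (x - 2)*(x + 3)*(x + 4)*(x + 1)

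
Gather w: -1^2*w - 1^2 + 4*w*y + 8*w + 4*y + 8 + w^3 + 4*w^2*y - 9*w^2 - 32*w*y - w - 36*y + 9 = w^3 + w^2*(4*y - 9) + w*(6 - 28*y) - 32*y + 16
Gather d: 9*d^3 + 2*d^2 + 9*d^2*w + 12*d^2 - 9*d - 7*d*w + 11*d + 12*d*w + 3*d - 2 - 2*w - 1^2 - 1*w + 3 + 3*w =9*d^3 + d^2*(9*w + 14) + d*(5*w + 5)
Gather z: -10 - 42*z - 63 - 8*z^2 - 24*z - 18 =-8*z^2 - 66*z - 91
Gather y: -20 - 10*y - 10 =-10*y - 30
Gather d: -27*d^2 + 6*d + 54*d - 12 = -27*d^2 + 60*d - 12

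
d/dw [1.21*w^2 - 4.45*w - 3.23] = 2.42*w - 4.45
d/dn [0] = 0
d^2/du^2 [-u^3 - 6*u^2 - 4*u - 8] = -6*u - 12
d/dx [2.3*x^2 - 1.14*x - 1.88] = 4.6*x - 1.14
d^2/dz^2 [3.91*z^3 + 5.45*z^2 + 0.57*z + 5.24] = 23.46*z + 10.9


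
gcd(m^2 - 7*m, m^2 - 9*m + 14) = m - 7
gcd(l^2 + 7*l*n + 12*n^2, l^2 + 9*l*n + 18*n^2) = l + 3*n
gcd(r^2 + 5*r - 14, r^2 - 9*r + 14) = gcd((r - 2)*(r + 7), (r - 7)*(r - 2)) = r - 2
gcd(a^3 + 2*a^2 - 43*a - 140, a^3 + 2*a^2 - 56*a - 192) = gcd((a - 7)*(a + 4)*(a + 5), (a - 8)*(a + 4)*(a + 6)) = a + 4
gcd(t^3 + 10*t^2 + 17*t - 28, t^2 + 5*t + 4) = t + 4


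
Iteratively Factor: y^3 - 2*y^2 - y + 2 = (y - 1)*(y^2 - y - 2) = (y - 2)*(y - 1)*(y + 1)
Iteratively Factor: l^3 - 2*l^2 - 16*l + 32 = (l + 4)*(l^2 - 6*l + 8) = (l - 2)*(l + 4)*(l - 4)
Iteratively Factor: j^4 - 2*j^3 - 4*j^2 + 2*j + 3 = (j - 3)*(j^3 + j^2 - j - 1) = (j - 3)*(j + 1)*(j^2 - 1) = (j - 3)*(j - 1)*(j + 1)*(j + 1)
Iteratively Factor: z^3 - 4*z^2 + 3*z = (z - 3)*(z^2 - z) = (z - 3)*(z - 1)*(z)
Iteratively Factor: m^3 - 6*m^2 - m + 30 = (m + 2)*(m^2 - 8*m + 15) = (m - 3)*(m + 2)*(m - 5)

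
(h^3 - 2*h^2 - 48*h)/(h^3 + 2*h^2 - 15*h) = (h^2 - 2*h - 48)/(h^2 + 2*h - 15)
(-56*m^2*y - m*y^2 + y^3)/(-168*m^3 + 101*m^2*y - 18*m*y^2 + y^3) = y*(7*m + y)/(21*m^2 - 10*m*y + y^2)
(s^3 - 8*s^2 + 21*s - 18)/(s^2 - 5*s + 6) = s - 3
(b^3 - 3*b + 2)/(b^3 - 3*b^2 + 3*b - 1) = (b + 2)/(b - 1)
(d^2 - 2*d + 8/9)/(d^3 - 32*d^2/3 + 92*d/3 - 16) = (d - 4/3)/(d^2 - 10*d + 24)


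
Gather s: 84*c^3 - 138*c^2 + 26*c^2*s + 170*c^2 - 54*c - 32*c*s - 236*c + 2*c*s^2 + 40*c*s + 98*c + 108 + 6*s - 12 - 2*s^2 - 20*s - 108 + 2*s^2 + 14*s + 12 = 84*c^3 + 32*c^2 + 2*c*s^2 - 192*c + s*(26*c^2 + 8*c)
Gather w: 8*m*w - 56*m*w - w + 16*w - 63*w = w*(-48*m - 48)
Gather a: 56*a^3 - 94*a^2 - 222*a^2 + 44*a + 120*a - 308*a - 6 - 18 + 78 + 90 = 56*a^3 - 316*a^2 - 144*a + 144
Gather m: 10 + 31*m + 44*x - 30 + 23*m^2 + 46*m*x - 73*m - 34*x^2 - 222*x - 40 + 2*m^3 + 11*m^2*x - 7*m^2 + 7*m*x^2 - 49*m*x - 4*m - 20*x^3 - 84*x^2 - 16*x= 2*m^3 + m^2*(11*x + 16) + m*(7*x^2 - 3*x - 46) - 20*x^3 - 118*x^2 - 194*x - 60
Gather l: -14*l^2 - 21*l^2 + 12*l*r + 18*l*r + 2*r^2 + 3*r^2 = -35*l^2 + 30*l*r + 5*r^2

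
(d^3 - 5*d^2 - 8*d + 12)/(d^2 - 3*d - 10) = (d^2 - 7*d + 6)/(d - 5)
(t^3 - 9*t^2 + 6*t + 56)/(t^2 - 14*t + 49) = (t^2 - 2*t - 8)/(t - 7)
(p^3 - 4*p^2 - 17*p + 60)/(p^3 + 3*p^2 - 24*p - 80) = (p - 3)/(p + 4)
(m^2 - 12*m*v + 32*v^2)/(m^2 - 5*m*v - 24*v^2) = (m - 4*v)/(m + 3*v)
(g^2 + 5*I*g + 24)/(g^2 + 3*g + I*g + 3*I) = (g^2 + 5*I*g + 24)/(g^2 + g*(3 + I) + 3*I)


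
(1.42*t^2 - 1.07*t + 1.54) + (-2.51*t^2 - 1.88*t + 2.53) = -1.09*t^2 - 2.95*t + 4.07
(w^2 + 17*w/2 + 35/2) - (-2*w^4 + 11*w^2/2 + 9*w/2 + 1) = 2*w^4 - 9*w^2/2 + 4*w + 33/2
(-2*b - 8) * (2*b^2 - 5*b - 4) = -4*b^3 - 6*b^2 + 48*b + 32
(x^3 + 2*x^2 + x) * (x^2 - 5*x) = x^5 - 3*x^4 - 9*x^3 - 5*x^2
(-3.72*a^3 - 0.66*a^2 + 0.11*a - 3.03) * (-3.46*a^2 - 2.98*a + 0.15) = 12.8712*a^5 + 13.3692*a^4 + 1.0282*a^3 + 10.057*a^2 + 9.0459*a - 0.4545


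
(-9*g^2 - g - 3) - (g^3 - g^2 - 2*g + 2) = -g^3 - 8*g^2 + g - 5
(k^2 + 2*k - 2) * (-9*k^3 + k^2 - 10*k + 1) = -9*k^5 - 17*k^4 + 10*k^3 - 21*k^2 + 22*k - 2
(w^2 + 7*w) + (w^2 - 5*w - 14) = 2*w^2 + 2*w - 14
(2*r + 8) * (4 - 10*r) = -20*r^2 - 72*r + 32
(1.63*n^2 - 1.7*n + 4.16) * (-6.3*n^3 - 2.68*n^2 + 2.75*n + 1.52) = -10.269*n^5 + 6.3416*n^4 - 17.1695*n^3 - 13.3462*n^2 + 8.856*n + 6.3232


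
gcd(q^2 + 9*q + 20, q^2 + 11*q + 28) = q + 4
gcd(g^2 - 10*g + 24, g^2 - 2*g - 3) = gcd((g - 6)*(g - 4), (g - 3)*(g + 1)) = 1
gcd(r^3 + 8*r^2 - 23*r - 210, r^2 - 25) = r - 5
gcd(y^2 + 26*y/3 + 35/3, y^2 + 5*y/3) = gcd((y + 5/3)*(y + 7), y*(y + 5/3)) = y + 5/3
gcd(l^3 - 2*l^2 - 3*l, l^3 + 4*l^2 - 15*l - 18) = l^2 - 2*l - 3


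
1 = 1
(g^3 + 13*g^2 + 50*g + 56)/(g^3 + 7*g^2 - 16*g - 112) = (g + 2)/(g - 4)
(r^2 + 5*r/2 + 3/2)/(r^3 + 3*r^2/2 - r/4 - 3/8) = 4*(r + 1)/(4*r^2 - 1)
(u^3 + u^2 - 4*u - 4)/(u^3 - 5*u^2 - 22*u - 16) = (u - 2)/(u - 8)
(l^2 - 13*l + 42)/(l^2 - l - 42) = (l - 6)/(l + 6)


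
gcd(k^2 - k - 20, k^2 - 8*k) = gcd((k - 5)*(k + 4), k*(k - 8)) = 1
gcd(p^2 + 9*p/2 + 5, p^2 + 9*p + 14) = p + 2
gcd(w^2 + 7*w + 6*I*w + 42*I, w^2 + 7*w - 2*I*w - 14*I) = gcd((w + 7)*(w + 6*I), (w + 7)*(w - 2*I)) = w + 7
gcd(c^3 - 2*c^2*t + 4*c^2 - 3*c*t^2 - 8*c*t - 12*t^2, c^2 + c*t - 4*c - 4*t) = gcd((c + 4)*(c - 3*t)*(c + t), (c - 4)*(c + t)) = c + t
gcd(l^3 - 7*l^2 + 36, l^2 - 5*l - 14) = l + 2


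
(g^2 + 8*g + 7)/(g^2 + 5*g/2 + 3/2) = 2*(g + 7)/(2*g + 3)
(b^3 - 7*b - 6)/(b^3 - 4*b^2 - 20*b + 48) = (b^3 - 7*b - 6)/(b^3 - 4*b^2 - 20*b + 48)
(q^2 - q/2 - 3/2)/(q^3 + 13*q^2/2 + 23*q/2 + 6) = (2*q - 3)/(2*q^2 + 11*q + 12)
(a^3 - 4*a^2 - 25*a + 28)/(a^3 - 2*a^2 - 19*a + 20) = (a - 7)/(a - 5)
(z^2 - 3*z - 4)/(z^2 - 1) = (z - 4)/(z - 1)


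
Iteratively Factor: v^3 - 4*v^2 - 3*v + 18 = (v + 2)*(v^2 - 6*v + 9) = (v - 3)*(v + 2)*(v - 3)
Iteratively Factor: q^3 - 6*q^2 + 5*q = (q)*(q^2 - 6*q + 5) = q*(q - 5)*(q - 1)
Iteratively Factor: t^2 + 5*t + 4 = (t + 4)*(t + 1)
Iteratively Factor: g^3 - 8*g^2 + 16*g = (g - 4)*(g^2 - 4*g) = g*(g - 4)*(g - 4)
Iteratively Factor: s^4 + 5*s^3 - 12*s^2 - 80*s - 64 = (s + 1)*(s^3 + 4*s^2 - 16*s - 64) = (s - 4)*(s + 1)*(s^2 + 8*s + 16) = (s - 4)*(s + 1)*(s + 4)*(s + 4)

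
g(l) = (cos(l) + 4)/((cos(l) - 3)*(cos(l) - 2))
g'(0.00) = 0.00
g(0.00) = 2.50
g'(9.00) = -0.10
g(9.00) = 0.27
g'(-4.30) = -0.40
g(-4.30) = 0.44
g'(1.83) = -0.50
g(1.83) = 0.51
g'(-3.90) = -0.21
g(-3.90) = 0.32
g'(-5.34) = -1.46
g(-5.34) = 1.35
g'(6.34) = -0.24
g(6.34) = 2.49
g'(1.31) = -1.01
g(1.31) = 0.89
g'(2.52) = -0.16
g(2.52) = 0.30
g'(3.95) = 0.23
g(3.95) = 0.33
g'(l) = -sin(l)/((cos(l) - 3)*(cos(l) - 2)) + (cos(l) + 4)*sin(l)/((cos(l) - 3)*(cos(l) - 2)^2) + (cos(l) + 4)*sin(l)/((cos(l) - 3)^2*(cos(l) - 2))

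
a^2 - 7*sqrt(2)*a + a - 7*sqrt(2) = (a + 1)*(a - 7*sqrt(2))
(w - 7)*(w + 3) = w^2 - 4*w - 21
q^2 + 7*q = q*(q + 7)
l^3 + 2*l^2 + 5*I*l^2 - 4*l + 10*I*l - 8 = (l + 2)*(l + I)*(l + 4*I)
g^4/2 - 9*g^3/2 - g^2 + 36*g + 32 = (g/2 + 1/2)*(g - 8)*(g - 4)*(g + 2)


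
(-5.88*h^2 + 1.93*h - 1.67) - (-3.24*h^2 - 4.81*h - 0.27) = -2.64*h^2 + 6.74*h - 1.4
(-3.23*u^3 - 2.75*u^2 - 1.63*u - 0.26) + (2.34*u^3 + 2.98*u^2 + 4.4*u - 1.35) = -0.89*u^3 + 0.23*u^2 + 2.77*u - 1.61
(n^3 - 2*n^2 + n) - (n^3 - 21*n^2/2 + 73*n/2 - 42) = 17*n^2/2 - 71*n/2 + 42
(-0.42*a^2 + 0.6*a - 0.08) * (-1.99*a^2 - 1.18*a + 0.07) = 0.8358*a^4 - 0.6984*a^3 - 0.5782*a^2 + 0.1364*a - 0.0056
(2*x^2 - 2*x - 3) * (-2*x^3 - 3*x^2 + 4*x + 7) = -4*x^5 - 2*x^4 + 20*x^3 + 15*x^2 - 26*x - 21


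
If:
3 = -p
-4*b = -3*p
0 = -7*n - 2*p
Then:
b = -9/4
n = 6/7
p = -3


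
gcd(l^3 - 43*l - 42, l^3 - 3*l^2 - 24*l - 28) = l - 7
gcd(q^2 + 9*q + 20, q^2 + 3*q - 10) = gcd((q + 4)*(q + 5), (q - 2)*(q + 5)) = q + 5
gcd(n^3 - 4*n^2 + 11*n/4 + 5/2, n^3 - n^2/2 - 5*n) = n - 5/2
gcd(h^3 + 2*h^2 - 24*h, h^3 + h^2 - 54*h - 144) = h + 6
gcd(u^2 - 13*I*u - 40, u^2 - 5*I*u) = u - 5*I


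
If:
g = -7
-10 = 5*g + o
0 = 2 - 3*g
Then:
No Solution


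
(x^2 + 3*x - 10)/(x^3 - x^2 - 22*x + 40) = 1/(x - 4)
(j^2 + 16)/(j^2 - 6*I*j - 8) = (j + 4*I)/(j - 2*I)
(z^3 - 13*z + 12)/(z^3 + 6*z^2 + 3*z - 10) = (z^2 + z - 12)/(z^2 + 7*z + 10)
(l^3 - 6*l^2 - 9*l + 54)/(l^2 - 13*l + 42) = (l^2 - 9)/(l - 7)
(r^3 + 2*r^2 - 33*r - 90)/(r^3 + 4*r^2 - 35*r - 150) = (r + 3)/(r + 5)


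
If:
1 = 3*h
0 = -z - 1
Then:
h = 1/3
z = -1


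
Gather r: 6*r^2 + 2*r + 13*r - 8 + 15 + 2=6*r^2 + 15*r + 9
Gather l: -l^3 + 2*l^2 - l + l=-l^3 + 2*l^2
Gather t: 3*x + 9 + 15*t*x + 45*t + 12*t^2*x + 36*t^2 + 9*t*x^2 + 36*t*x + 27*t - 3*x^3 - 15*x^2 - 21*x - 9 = t^2*(12*x + 36) + t*(9*x^2 + 51*x + 72) - 3*x^3 - 15*x^2 - 18*x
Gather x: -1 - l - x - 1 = -l - x - 2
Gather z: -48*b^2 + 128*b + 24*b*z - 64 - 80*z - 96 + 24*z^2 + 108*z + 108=-48*b^2 + 128*b + 24*z^2 + z*(24*b + 28) - 52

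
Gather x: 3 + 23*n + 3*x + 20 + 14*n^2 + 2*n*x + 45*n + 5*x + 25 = 14*n^2 + 68*n + x*(2*n + 8) + 48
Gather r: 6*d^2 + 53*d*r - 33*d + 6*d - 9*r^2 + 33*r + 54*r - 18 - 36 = 6*d^2 - 27*d - 9*r^2 + r*(53*d + 87) - 54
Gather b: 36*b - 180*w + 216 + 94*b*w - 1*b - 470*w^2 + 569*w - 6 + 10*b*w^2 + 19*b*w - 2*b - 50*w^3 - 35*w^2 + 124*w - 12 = b*(10*w^2 + 113*w + 33) - 50*w^3 - 505*w^2 + 513*w + 198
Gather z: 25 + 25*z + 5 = 25*z + 30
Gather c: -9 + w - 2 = w - 11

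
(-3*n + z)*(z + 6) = -3*n*z - 18*n + z^2 + 6*z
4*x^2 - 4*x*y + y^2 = (-2*x + y)^2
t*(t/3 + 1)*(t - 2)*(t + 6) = t^4/3 + 7*t^3/3 - 12*t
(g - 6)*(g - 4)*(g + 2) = g^3 - 8*g^2 + 4*g + 48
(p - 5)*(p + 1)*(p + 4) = p^3 - 21*p - 20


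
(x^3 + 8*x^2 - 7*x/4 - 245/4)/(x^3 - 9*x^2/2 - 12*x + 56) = (2*x^2 + 9*x - 35)/(2*(x^2 - 8*x + 16))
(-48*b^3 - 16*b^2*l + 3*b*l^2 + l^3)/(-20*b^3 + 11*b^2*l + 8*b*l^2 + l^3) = (12*b^2 + b*l - l^2)/(5*b^2 - 4*b*l - l^2)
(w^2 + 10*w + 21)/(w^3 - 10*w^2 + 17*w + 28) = (w^2 + 10*w + 21)/(w^3 - 10*w^2 + 17*w + 28)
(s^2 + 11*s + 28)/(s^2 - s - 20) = (s + 7)/(s - 5)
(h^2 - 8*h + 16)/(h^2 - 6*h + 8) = (h - 4)/(h - 2)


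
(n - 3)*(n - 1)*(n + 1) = n^3 - 3*n^2 - n + 3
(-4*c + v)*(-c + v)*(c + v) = 4*c^3 - c^2*v - 4*c*v^2 + v^3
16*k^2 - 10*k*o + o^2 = (-8*k + o)*(-2*k + o)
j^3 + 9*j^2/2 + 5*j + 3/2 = (j + 1/2)*(j + 1)*(j + 3)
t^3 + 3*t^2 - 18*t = t*(t - 3)*(t + 6)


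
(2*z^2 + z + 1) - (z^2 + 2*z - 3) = z^2 - z + 4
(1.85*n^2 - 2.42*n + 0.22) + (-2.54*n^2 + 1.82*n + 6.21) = -0.69*n^2 - 0.6*n + 6.43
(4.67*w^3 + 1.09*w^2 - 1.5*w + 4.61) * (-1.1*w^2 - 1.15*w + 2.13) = -5.137*w^5 - 6.5695*w^4 + 10.3436*w^3 - 1.0243*w^2 - 8.4965*w + 9.8193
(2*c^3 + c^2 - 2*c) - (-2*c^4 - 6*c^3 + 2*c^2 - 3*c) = 2*c^4 + 8*c^3 - c^2 + c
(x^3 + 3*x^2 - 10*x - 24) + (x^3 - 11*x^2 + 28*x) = 2*x^3 - 8*x^2 + 18*x - 24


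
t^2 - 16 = (t - 4)*(t + 4)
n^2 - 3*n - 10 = (n - 5)*(n + 2)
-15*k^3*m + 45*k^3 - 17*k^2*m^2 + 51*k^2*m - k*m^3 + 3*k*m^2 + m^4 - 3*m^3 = (-5*k + m)*(k + m)*(3*k + m)*(m - 3)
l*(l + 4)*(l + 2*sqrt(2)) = l^3 + 2*sqrt(2)*l^2 + 4*l^2 + 8*sqrt(2)*l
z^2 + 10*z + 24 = (z + 4)*(z + 6)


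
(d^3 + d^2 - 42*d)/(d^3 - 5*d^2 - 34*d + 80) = d*(d^2 + d - 42)/(d^3 - 5*d^2 - 34*d + 80)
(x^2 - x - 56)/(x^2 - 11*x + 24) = (x + 7)/(x - 3)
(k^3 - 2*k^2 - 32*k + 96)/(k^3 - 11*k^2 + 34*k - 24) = (k^2 + 2*k - 24)/(k^2 - 7*k + 6)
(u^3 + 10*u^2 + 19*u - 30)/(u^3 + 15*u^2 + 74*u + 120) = (u - 1)/(u + 4)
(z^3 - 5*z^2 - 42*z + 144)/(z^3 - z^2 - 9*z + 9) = (z^2 - 2*z - 48)/(z^2 + 2*z - 3)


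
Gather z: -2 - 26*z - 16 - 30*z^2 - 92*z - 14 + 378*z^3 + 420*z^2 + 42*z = 378*z^3 + 390*z^2 - 76*z - 32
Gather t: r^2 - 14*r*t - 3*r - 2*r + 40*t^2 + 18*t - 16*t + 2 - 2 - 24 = r^2 - 5*r + 40*t^2 + t*(2 - 14*r) - 24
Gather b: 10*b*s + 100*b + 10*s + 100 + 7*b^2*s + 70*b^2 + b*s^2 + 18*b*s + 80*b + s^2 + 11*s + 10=b^2*(7*s + 70) + b*(s^2 + 28*s + 180) + s^2 + 21*s + 110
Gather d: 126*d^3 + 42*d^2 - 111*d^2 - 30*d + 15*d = 126*d^3 - 69*d^2 - 15*d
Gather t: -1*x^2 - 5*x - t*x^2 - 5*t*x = t*(-x^2 - 5*x) - x^2 - 5*x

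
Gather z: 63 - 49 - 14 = 0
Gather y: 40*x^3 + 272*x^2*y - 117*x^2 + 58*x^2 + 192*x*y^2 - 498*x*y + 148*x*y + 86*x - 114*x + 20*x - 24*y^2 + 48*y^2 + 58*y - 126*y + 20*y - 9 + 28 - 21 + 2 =40*x^3 - 59*x^2 - 8*x + y^2*(192*x + 24) + y*(272*x^2 - 350*x - 48)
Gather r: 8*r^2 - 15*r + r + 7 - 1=8*r^2 - 14*r + 6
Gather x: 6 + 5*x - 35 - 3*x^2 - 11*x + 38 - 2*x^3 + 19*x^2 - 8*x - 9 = -2*x^3 + 16*x^2 - 14*x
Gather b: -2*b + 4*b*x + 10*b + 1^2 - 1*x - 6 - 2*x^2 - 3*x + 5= b*(4*x + 8) - 2*x^2 - 4*x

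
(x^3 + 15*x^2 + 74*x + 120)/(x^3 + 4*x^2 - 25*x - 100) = (x + 6)/(x - 5)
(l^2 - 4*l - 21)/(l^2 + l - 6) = (l - 7)/(l - 2)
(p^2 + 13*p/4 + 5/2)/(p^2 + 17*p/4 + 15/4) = (p + 2)/(p + 3)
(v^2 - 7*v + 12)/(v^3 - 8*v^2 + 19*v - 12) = 1/(v - 1)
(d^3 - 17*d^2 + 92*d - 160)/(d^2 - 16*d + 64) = (d^2 - 9*d + 20)/(d - 8)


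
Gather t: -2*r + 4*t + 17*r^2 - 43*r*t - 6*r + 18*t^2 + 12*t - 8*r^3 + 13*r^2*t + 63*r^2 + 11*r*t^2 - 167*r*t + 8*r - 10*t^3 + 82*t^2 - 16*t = -8*r^3 + 80*r^2 - 10*t^3 + t^2*(11*r + 100) + t*(13*r^2 - 210*r)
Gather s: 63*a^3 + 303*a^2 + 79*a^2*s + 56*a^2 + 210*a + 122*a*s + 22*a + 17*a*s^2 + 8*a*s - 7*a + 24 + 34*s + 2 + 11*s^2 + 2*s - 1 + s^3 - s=63*a^3 + 359*a^2 + 225*a + s^3 + s^2*(17*a + 11) + s*(79*a^2 + 130*a + 35) + 25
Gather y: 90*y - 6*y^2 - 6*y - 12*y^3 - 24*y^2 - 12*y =-12*y^3 - 30*y^2 + 72*y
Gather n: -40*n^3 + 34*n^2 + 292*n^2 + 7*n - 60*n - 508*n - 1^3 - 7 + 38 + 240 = -40*n^3 + 326*n^2 - 561*n + 270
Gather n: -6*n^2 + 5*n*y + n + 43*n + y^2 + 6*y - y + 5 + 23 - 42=-6*n^2 + n*(5*y + 44) + y^2 + 5*y - 14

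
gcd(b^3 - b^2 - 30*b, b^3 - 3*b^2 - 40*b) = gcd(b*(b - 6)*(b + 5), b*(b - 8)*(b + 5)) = b^2 + 5*b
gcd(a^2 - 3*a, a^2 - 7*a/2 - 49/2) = 1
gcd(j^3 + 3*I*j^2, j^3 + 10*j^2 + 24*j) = j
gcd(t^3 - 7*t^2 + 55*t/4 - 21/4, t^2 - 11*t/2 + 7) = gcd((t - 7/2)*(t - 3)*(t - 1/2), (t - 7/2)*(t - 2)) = t - 7/2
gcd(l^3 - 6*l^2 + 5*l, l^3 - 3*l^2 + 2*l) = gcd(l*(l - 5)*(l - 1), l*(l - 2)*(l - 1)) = l^2 - l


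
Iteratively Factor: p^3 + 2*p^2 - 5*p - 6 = (p + 3)*(p^2 - p - 2) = (p + 1)*(p + 3)*(p - 2)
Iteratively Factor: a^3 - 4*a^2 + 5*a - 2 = (a - 1)*(a^2 - 3*a + 2) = (a - 1)^2*(a - 2)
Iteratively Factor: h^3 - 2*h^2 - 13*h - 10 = (h - 5)*(h^2 + 3*h + 2) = (h - 5)*(h + 2)*(h + 1)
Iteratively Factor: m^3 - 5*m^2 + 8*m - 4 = (m - 1)*(m^2 - 4*m + 4) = (m - 2)*(m - 1)*(m - 2)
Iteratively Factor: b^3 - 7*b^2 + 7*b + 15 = (b - 5)*(b^2 - 2*b - 3) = (b - 5)*(b + 1)*(b - 3)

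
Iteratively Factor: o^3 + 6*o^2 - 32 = (o + 4)*(o^2 + 2*o - 8) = (o - 2)*(o + 4)*(o + 4)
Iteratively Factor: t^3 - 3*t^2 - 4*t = (t + 1)*(t^2 - 4*t) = t*(t + 1)*(t - 4)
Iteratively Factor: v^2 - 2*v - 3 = (v - 3)*(v + 1)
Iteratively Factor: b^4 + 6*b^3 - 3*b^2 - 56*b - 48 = (b + 4)*(b^3 + 2*b^2 - 11*b - 12) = (b + 1)*(b + 4)*(b^2 + b - 12) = (b + 1)*(b + 4)^2*(b - 3)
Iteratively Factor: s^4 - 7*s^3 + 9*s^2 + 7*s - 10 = (s - 2)*(s^3 - 5*s^2 - s + 5) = (s - 2)*(s - 1)*(s^2 - 4*s - 5) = (s - 2)*(s - 1)*(s + 1)*(s - 5)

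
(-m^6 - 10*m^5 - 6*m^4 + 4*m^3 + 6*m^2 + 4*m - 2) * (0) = 0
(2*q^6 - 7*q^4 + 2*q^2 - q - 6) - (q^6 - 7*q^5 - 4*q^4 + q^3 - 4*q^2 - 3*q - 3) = q^6 + 7*q^5 - 3*q^4 - q^3 + 6*q^2 + 2*q - 3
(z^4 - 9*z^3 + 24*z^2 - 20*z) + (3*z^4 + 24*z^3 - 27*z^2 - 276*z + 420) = 4*z^4 + 15*z^3 - 3*z^2 - 296*z + 420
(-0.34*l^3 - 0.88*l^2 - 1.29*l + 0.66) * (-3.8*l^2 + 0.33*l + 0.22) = 1.292*l^5 + 3.2318*l^4 + 4.5368*l^3 - 3.1273*l^2 - 0.066*l + 0.1452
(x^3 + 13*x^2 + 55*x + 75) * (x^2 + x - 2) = x^5 + 14*x^4 + 66*x^3 + 104*x^2 - 35*x - 150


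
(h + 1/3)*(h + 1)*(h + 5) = h^3 + 19*h^2/3 + 7*h + 5/3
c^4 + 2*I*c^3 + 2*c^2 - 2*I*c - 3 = (c - 1)*(c + 1)*(c - I)*(c + 3*I)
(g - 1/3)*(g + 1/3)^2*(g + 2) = g^4 + 7*g^3/3 + 5*g^2/9 - 7*g/27 - 2/27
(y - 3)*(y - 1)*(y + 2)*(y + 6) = y^4 + 4*y^3 - 17*y^2 - 24*y + 36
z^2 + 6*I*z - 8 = (z + 2*I)*(z + 4*I)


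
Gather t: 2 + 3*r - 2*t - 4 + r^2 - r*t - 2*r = r^2 + r + t*(-r - 2) - 2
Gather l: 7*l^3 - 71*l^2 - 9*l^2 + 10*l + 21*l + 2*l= 7*l^3 - 80*l^2 + 33*l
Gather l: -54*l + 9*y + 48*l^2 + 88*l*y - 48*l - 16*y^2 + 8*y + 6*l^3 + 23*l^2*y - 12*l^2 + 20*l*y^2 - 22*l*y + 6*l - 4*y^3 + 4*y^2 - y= 6*l^3 + l^2*(23*y + 36) + l*(20*y^2 + 66*y - 96) - 4*y^3 - 12*y^2 + 16*y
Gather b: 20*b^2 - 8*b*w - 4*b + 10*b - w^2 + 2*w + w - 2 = 20*b^2 + b*(6 - 8*w) - w^2 + 3*w - 2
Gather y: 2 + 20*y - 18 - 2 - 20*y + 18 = 0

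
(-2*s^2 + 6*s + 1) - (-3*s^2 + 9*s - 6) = s^2 - 3*s + 7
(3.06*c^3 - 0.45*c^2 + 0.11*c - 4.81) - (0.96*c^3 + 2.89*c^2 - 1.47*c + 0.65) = 2.1*c^3 - 3.34*c^2 + 1.58*c - 5.46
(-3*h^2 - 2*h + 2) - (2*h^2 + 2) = -5*h^2 - 2*h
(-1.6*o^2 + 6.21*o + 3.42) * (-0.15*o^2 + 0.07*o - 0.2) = 0.24*o^4 - 1.0435*o^3 + 0.2417*o^2 - 1.0026*o - 0.684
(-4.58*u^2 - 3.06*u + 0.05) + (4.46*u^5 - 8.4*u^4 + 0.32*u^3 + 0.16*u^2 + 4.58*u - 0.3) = 4.46*u^5 - 8.4*u^4 + 0.32*u^3 - 4.42*u^2 + 1.52*u - 0.25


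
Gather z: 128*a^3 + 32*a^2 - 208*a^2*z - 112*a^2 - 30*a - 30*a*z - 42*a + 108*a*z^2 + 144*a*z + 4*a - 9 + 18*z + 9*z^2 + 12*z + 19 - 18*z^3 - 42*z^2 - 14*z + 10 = 128*a^3 - 80*a^2 - 68*a - 18*z^3 + z^2*(108*a - 33) + z*(-208*a^2 + 114*a + 16) + 20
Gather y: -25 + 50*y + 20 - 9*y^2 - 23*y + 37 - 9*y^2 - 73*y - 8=-18*y^2 - 46*y + 24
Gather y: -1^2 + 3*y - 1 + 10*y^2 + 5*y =10*y^2 + 8*y - 2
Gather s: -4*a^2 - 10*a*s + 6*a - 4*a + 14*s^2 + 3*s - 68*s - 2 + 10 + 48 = -4*a^2 + 2*a + 14*s^2 + s*(-10*a - 65) + 56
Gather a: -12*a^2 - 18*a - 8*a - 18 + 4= -12*a^2 - 26*a - 14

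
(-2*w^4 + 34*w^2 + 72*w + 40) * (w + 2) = -2*w^5 - 4*w^4 + 34*w^3 + 140*w^2 + 184*w + 80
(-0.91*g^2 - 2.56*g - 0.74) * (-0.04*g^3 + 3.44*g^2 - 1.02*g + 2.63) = 0.0364*g^5 - 3.028*g^4 - 7.8486*g^3 - 2.3277*g^2 - 5.978*g - 1.9462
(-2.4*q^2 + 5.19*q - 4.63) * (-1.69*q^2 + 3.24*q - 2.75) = 4.056*q^4 - 16.5471*q^3 + 31.2403*q^2 - 29.2737*q + 12.7325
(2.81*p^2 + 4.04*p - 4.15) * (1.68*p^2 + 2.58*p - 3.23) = 4.7208*p^4 + 14.037*p^3 - 5.6251*p^2 - 23.7562*p + 13.4045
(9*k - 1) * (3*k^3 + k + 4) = 27*k^4 - 3*k^3 + 9*k^2 + 35*k - 4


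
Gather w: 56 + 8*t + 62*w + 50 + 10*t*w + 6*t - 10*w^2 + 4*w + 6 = 14*t - 10*w^2 + w*(10*t + 66) + 112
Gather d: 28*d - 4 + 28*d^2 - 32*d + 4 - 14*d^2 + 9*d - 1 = 14*d^2 + 5*d - 1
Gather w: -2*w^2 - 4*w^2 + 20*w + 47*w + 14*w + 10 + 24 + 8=-6*w^2 + 81*w + 42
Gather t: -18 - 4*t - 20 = -4*t - 38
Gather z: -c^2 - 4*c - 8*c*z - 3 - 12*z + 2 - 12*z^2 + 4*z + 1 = -c^2 - 4*c - 12*z^2 + z*(-8*c - 8)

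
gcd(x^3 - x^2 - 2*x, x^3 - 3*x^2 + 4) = x^2 - x - 2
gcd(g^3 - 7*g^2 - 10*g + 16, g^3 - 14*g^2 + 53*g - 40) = g^2 - 9*g + 8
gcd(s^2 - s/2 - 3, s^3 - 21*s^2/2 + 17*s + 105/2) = s + 3/2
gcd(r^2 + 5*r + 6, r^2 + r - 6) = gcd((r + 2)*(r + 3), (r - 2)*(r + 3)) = r + 3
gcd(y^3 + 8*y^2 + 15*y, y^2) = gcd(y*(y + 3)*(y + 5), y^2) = y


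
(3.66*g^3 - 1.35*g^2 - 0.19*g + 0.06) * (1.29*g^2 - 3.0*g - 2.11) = 4.7214*g^5 - 12.7215*g^4 - 3.9177*g^3 + 3.4959*g^2 + 0.2209*g - 0.1266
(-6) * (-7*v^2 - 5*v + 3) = 42*v^2 + 30*v - 18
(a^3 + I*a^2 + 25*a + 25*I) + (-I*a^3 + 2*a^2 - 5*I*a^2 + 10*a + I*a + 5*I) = a^3 - I*a^3 + 2*a^2 - 4*I*a^2 + 35*a + I*a + 30*I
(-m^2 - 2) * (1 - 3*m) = 3*m^3 - m^2 + 6*m - 2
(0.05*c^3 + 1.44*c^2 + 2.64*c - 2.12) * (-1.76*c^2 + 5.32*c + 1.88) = -0.088*c^5 - 2.2684*c^4 + 3.1084*c^3 + 20.4832*c^2 - 6.3152*c - 3.9856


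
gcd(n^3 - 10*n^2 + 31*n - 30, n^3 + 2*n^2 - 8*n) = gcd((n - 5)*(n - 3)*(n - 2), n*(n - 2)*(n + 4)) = n - 2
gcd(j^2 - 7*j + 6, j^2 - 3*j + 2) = j - 1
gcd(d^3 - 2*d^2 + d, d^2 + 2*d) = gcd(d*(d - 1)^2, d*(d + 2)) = d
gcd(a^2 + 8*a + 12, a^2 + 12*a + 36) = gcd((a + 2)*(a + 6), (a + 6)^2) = a + 6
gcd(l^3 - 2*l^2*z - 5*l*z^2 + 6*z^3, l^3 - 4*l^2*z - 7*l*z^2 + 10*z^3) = -l^2 - l*z + 2*z^2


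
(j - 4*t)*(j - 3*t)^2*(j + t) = j^4 - 9*j^3*t + 23*j^2*t^2 - 3*j*t^3 - 36*t^4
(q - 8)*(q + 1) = q^2 - 7*q - 8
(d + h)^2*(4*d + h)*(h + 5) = 4*d^3*h + 20*d^3 + 9*d^2*h^2 + 45*d^2*h + 6*d*h^3 + 30*d*h^2 + h^4 + 5*h^3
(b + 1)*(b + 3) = b^2 + 4*b + 3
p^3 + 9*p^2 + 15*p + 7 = (p + 1)^2*(p + 7)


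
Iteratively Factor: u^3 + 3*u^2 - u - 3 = (u + 3)*(u^2 - 1) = (u - 1)*(u + 3)*(u + 1)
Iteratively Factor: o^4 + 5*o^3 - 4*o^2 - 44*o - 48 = (o + 2)*(o^3 + 3*o^2 - 10*o - 24) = (o - 3)*(o + 2)*(o^2 + 6*o + 8) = (o - 3)*(o + 2)^2*(o + 4)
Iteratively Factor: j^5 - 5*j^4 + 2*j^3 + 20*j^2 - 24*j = (j)*(j^4 - 5*j^3 + 2*j^2 + 20*j - 24) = j*(j - 2)*(j^3 - 3*j^2 - 4*j + 12) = j*(j - 2)^2*(j^2 - j - 6) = j*(j - 3)*(j - 2)^2*(j + 2)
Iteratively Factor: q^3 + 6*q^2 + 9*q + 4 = (q + 1)*(q^2 + 5*q + 4) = (q + 1)^2*(q + 4)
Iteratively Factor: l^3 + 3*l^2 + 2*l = (l)*(l^2 + 3*l + 2) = l*(l + 1)*(l + 2)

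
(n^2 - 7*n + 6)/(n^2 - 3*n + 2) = (n - 6)/(n - 2)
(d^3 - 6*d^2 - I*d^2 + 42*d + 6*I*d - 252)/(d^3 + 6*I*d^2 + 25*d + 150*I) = (d^2 - d*(6 + 7*I) + 42*I)/(d^2 + 25)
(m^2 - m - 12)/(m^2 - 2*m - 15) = (m - 4)/(m - 5)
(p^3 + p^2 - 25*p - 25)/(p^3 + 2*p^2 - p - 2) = (p^2 - 25)/(p^2 + p - 2)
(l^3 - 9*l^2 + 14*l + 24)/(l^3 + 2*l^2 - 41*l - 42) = (l - 4)/(l + 7)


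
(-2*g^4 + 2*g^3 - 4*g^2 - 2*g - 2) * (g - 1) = -2*g^5 + 4*g^4 - 6*g^3 + 2*g^2 + 2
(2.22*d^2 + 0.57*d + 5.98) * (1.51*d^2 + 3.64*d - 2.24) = 3.3522*d^4 + 8.9415*d^3 + 6.1318*d^2 + 20.4904*d - 13.3952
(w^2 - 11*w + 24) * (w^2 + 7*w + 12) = w^4 - 4*w^3 - 41*w^2 + 36*w + 288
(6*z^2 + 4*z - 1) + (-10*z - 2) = 6*z^2 - 6*z - 3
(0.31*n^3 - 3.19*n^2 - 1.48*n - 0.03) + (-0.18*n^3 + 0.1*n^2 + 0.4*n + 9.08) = 0.13*n^3 - 3.09*n^2 - 1.08*n + 9.05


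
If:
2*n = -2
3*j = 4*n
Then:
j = -4/3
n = -1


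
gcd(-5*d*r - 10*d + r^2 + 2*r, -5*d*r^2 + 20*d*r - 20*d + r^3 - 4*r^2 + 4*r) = -5*d + r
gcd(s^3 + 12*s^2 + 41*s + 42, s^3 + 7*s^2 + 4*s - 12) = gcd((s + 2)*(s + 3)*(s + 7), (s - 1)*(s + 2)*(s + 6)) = s + 2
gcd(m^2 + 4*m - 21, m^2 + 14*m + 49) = m + 7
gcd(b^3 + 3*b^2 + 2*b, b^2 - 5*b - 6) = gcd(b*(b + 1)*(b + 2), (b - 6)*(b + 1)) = b + 1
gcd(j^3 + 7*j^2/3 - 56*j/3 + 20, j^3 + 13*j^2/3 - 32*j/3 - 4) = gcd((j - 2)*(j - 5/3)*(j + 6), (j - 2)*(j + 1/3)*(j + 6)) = j^2 + 4*j - 12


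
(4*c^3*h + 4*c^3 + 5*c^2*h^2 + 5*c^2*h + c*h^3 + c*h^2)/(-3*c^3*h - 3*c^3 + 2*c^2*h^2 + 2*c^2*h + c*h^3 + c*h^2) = (-4*c^2 - 5*c*h - h^2)/(3*c^2 - 2*c*h - h^2)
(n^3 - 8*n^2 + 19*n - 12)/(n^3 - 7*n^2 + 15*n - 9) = (n - 4)/(n - 3)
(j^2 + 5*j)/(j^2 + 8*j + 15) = j/(j + 3)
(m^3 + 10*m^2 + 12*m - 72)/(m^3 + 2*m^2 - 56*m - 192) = (m^2 + 4*m - 12)/(m^2 - 4*m - 32)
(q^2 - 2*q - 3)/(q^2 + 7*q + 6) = (q - 3)/(q + 6)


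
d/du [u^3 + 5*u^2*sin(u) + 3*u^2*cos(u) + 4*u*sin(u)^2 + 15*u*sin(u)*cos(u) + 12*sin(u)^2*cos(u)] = -3*u^2*sin(u) + 5*u^2*cos(u) + 3*u^2 + 10*u*sin(u) + 4*u*sin(2*u) + 6*u*cos(u) + 15*u*cos(2*u) - 3*sin(u) + 15*sin(2*u)/2 + 9*sin(3*u) - 2*cos(2*u) + 2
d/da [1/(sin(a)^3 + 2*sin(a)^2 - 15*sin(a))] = (-3*cos(a) - 4/tan(a) + 15*cos(a)/sin(a)^2)/((sin(a) - 3)^2*(sin(a) + 5)^2)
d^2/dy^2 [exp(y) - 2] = exp(y)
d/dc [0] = 0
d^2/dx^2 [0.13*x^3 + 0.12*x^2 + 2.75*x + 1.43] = 0.78*x + 0.24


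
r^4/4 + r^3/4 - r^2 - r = r*(r/4 + 1/2)*(r - 2)*(r + 1)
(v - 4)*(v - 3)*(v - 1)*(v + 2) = v^4 - 6*v^3 + 3*v^2 + 26*v - 24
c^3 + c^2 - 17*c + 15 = (c - 3)*(c - 1)*(c + 5)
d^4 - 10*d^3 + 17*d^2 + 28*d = d*(d - 7)*(d - 4)*(d + 1)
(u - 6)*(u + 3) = u^2 - 3*u - 18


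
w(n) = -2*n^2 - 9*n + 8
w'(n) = -4*n - 9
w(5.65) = -106.70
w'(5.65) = -31.60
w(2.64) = -29.70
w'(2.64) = -19.56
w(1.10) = -4.32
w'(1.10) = -13.40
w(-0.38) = 11.13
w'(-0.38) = -7.48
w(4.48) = -72.46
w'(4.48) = -26.92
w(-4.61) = 6.99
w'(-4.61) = 9.44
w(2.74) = -31.68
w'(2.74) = -19.96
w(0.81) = -0.60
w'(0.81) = -12.24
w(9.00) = -235.00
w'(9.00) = -45.00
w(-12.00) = -172.00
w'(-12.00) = 39.00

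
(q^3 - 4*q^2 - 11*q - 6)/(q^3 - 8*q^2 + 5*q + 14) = (q^2 - 5*q - 6)/(q^2 - 9*q + 14)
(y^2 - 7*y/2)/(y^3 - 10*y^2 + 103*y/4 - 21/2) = 2*y/(2*y^2 - 13*y + 6)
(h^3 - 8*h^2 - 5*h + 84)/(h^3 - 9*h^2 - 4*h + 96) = (h - 7)/(h - 8)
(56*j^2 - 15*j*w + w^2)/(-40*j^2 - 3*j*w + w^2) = (-7*j + w)/(5*j + w)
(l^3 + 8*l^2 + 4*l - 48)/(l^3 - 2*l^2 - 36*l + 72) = (l + 4)/(l - 6)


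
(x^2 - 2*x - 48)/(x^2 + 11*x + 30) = (x - 8)/(x + 5)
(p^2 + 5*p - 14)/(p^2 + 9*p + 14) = (p - 2)/(p + 2)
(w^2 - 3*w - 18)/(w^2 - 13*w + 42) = (w + 3)/(w - 7)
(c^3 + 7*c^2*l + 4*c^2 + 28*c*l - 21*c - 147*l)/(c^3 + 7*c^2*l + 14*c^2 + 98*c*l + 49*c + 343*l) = (c - 3)/(c + 7)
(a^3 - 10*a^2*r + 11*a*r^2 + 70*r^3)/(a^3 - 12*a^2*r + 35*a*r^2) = (a + 2*r)/a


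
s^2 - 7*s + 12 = (s - 4)*(s - 3)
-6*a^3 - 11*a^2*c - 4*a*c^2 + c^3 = (-6*a + c)*(a + c)^2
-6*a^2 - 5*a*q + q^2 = (-6*a + q)*(a + q)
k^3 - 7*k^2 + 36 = (k - 6)*(k - 3)*(k + 2)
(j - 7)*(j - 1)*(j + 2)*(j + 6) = j^4 - 45*j^2 - 40*j + 84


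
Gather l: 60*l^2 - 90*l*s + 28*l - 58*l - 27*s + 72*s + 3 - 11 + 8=60*l^2 + l*(-90*s - 30) + 45*s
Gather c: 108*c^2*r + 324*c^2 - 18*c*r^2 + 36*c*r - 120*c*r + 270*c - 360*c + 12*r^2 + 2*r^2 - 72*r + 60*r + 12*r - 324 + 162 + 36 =c^2*(108*r + 324) + c*(-18*r^2 - 84*r - 90) + 14*r^2 - 126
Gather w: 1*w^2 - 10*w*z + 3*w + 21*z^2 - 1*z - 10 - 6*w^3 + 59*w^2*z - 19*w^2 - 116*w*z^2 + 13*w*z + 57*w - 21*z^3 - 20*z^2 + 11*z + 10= -6*w^3 + w^2*(59*z - 18) + w*(-116*z^2 + 3*z + 60) - 21*z^3 + z^2 + 10*z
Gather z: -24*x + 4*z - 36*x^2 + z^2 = -36*x^2 - 24*x + z^2 + 4*z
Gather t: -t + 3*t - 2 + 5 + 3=2*t + 6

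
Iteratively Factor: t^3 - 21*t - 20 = (t + 4)*(t^2 - 4*t - 5) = (t - 5)*(t + 4)*(t + 1)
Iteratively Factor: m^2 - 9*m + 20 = (m - 5)*(m - 4)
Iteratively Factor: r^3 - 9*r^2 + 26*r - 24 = (r - 3)*(r^2 - 6*r + 8) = (r - 3)*(r - 2)*(r - 4)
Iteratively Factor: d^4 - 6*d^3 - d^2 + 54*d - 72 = (d + 3)*(d^3 - 9*d^2 + 26*d - 24) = (d - 4)*(d + 3)*(d^2 - 5*d + 6) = (d - 4)*(d - 3)*(d + 3)*(d - 2)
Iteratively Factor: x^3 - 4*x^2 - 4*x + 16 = (x + 2)*(x^2 - 6*x + 8) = (x - 2)*(x + 2)*(x - 4)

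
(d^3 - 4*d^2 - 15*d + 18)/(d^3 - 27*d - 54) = (d - 1)/(d + 3)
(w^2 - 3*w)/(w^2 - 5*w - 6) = w*(3 - w)/(-w^2 + 5*w + 6)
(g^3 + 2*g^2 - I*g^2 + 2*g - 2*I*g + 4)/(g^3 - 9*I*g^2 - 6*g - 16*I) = (g + 2)/(g - 8*I)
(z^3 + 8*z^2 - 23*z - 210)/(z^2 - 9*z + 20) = (z^2 + 13*z + 42)/(z - 4)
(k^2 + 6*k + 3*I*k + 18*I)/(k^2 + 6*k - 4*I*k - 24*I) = (k + 3*I)/(k - 4*I)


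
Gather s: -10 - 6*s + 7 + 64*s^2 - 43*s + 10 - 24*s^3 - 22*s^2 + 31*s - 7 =-24*s^3 + 42*s^2 - 18*s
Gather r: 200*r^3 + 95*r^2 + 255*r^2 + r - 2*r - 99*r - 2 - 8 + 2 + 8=200*r^3 + 350*r^2 - 100*r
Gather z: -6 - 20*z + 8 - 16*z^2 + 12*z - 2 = -16*z^2 - 8*z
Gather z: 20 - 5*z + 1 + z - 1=20 - 4*z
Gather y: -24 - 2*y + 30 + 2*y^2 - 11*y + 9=2*y^2 - 13*y + 15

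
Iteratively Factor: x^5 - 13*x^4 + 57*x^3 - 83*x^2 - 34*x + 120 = (x + 1)*(x^4 - 14*x^3 + 71*x^2 - 154*x + 120) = (x - 4)*(x + 1)*(x^3 - 10*x^2 + 31*x - 30) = (x - 5)*(x - 4)*(x + 1)*(x^2 - 5*x + 6) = (x - 5)*(x - 4)*(x - 2)*(x + 1)*(x - 3)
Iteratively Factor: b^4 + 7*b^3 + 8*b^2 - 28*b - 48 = (b - 2)*(b^3 + 9*b^2 + 26*b + 24) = (b - 2)*(b + 2)*(b^2 + 7*b + 12) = (b - 2)*(b + 2)*(b + 3)*(b + 4)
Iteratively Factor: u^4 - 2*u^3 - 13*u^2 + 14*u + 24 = (u + 3)*(u^3 - 5*u^2 + 2*u + 8) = (u - 4)*(u + 3)*(u^2 - u - 2) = (u - 4)*(u - 2)*(u + 3)*(u + 1)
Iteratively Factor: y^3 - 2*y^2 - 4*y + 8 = (y + 2)*(y^2 - 4*y + 4) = (y - 2)*(y + 2)*(y - 2)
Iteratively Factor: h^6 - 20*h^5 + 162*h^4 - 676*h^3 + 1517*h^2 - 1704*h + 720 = (h - 4)*(h^5 - 16*h^4 + 98*h^3 - 284*h^2 + 381*h - 180) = (h - 5)*(h - 4)*(h^4 - 11*h^3 + 43*h^2 - 69*h + 36) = (h - 5)*(h - 4)*(h - 3)*(h^3 - 8*h^2 + 19*h - 12) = (h - 5)*(h - 4)*(h - 3)*(h - 1)*(h^2 - 7*h + 12) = (h - 5)*(h - 4)*(h - 3)^2*(h - 1)*(h - 4)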